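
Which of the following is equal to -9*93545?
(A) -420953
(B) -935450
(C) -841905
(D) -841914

-9 * 93545 = -841905
C) -841905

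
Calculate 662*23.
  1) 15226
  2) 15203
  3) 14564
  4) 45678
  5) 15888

662 * 23 = 15226
1) 15226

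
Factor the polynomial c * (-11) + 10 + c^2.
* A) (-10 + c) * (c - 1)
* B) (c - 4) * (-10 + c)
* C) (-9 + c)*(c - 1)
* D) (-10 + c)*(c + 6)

We need to factor c * (-11) + 10 + c^2.
The factored form is (-10 + c) * (c - 1).
A) (-10 + c) * (c - 1)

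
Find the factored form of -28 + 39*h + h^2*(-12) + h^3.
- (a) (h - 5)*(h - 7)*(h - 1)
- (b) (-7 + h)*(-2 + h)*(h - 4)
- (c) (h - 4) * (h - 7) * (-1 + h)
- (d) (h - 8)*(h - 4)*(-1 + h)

We need to factor -28 + 39*h + h^2*(-12) + h^3.
The factored form is (h - 4) * (h - 7) * (-1 + h).
c) (h - 4) * (h - 7) * (-1 + h)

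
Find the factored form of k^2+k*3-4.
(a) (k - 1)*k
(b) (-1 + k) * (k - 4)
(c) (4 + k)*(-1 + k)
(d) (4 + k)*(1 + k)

We need to factor k^2+k*3-4.
The factored form is (4 + k)*(-1 + k).
c) (4 + k)*(-1 + k)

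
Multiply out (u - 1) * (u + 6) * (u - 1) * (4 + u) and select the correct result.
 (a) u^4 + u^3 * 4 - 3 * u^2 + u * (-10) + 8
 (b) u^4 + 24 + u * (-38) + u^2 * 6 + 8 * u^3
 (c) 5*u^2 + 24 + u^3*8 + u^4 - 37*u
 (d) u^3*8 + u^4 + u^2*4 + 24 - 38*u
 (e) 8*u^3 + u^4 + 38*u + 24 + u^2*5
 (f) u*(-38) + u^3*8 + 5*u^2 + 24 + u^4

Expanding (u - 1) * (u + 6) * (u - 1) * (4 + u):
= u*(-38) + u^3*8 + 5*u^2 + 24 + u^4
f) u*(-38) + u^3*8 + 5*u^2 + 24 + u^4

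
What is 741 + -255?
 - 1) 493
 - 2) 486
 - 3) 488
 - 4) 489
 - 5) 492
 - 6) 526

741 + -255 = 486
2) 486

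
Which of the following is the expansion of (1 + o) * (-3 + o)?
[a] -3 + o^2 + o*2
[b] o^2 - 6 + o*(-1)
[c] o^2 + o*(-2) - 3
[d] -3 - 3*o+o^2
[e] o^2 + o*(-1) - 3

Expanding (1 + o) * (-3 + o):
= o^2 + o*(-2) - 3
c) o^2 + o*(-2) - 3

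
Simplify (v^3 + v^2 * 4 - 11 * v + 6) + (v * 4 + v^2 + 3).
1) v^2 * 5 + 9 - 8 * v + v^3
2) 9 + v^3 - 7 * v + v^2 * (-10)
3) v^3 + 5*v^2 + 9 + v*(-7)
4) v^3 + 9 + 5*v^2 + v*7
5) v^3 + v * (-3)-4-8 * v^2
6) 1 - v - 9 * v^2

Adding the polynomials and combining like terms:
(v^3 + v^2*4 - 11*v + 6) + (v*4 + v^2 + 3)
= v^3 + 5*v^2 + 9 + v*(-7)
3) v^3 + 5*v^2 + 9 + v*(-7)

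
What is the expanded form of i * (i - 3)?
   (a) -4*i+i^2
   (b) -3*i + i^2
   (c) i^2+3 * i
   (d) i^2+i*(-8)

Expanding i * (i - 3):
= -3*i + i^2
b) -3*i + i^2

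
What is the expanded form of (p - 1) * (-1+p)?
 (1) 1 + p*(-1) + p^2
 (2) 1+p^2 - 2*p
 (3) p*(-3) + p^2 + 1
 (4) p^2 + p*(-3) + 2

Expanding (p - 1) * (-1+p):
= 1+p^2 - 2*p
2) 1+p^2 - 2*p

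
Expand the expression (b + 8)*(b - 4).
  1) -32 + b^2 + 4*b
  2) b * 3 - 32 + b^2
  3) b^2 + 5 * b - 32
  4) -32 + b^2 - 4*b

Expanding (b + 8)*(b - 4):
= -32 + b^2 + 4*b
1) -32 + b^2 + 4*b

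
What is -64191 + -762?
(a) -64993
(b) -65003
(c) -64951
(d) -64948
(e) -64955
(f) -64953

-64191 + -762 = -64953
f) -64953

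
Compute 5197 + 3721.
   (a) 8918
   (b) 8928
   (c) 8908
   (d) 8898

5197 + 3721 = 8918
a) 8918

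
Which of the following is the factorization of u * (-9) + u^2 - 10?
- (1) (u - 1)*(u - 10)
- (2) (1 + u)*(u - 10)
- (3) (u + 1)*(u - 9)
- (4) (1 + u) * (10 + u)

We need to factor u * (-9) + u^2 - 10.
The factored form is (1 + u)*(u - 10).
2) (1 + u)*(u - 10)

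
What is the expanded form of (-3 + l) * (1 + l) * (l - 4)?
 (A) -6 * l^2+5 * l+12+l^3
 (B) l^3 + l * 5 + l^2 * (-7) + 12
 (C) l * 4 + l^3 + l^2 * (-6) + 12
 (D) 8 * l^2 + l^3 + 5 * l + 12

Expanding (-3 + l) * (1 + l) * (l - 4):
= -6 * l^2+5 * l+12+l^3
A) -6 * l^2+5 * l+12+l^3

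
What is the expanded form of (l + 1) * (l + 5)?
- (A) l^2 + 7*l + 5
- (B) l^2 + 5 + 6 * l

Expanding (l + 1) * (l + 5):
= l^2 + 5 + 6 * l
B) l^2 + 5 + 6 * l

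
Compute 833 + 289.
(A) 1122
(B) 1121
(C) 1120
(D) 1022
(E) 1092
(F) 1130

833 + 289 = 1122
A) 1122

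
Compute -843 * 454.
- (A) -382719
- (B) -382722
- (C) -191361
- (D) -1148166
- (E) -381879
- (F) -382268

-843 * 454 = -382722
B) -382722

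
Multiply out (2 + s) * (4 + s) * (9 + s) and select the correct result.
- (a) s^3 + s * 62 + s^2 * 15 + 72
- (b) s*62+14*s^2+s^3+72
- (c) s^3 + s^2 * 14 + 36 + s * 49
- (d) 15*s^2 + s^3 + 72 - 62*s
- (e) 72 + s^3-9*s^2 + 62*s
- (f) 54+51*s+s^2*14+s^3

Expanding (2 + s) * (4 + s) * (9 + s):
= s^3 + s * 62 + s^2 * 15 + 72
a) s^3 + s * 62 + s^2 * 15 + 72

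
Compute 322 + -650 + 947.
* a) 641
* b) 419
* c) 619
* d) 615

First: 322 + -650 = -328
Then: -328 + 947 = 619
c) 619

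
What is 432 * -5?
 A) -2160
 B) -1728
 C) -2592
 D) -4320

432 * -5 = -2160
A) -2160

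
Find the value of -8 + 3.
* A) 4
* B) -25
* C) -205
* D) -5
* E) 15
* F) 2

-8 + 3 = -5
D) -5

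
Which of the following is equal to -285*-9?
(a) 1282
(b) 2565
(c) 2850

-285 * -9 = 2565
b) 2565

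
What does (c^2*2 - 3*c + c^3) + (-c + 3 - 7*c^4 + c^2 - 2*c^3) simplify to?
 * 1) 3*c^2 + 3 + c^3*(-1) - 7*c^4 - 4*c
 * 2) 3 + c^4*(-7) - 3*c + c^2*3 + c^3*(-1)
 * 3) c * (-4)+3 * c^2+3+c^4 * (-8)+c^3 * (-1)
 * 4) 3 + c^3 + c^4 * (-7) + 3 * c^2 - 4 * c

Adding the polynomials and combining like terms:
(c^2*2 - 3*c + c^3) + (-c + 3 - 7*c^4 + c^2 - 2*c^3)
= 3*c^2 + 3 + c^3*(-1) - 7*c^4 - 4*c
1) 3*c^2 + 3 + c^3*(-1) - 7*c^4 - 4*c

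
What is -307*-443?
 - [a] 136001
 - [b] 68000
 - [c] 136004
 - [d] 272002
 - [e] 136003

-307 * -443 = 136001
a) 136001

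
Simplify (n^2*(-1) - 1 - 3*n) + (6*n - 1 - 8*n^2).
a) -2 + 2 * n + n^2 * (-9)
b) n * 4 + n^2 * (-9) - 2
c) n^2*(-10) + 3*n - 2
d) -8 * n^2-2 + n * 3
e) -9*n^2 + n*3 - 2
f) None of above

Adding the polynomials and combining like terms:
(n^2*(-1) - 1 - 3*n) + (6*n - 1 - 8*n^2)
= -9*n^2 + n*3 - 2
e) -9*n^2 + n*3 - 2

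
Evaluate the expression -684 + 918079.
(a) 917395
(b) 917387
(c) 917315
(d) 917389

-684 + 918079 = 917395
a) 917395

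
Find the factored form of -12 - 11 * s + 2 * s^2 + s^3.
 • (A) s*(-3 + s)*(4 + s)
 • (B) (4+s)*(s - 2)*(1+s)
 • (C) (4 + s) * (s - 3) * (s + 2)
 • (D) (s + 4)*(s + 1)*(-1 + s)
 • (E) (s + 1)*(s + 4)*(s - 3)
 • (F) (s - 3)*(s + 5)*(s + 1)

We need to factor -12 - 11 * s + 2 * s^2 + s^3.
The factored form is (s + 1)*(s + 4)*(s - 3).
E) (s + 1)*(s + 4)*(s - 3)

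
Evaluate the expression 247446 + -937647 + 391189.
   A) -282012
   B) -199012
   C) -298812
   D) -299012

First: 247446 + -937647 = -690201
Then: -690201 + 391189 = -299012
D) -299012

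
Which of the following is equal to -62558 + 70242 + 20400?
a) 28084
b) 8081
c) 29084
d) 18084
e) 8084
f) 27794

First: -62558 + 70242 = 7684
Then: 7684 + 20400 = 28084
a) 28084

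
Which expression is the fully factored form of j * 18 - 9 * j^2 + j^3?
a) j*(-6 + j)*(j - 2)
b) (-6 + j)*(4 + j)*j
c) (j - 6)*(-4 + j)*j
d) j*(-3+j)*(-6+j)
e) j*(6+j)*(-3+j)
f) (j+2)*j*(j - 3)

We need to factor j * 18 - 9 * j^2 + j^3.
The factored form is j*(-3+j)*(-6+j).
d) j*(-3+j)*(-6+j)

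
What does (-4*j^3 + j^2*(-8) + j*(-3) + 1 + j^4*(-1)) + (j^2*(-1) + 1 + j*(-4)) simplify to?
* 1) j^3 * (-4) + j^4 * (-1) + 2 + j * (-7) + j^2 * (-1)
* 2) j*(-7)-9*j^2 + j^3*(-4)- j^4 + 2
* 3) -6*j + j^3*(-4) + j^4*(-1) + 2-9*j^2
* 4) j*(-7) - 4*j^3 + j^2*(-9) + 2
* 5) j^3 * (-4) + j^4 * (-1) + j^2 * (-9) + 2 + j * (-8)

Adding the polynomials and combining like terms:
(-4*j^3 + j^2*(-8) + j*(-3) + 1 + j^4*(-1)) + (j^2*(-1) + 1 + j*(-4))
= j*(-7)-9*j^2 + j^3*(-4)- j^4 + 2
2) j*(-7)-9*j^2 + j^3*(-4)- j^4 + 2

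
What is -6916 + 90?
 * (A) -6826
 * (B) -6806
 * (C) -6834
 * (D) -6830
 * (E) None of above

-6916 + 90 = -6826
A) -6826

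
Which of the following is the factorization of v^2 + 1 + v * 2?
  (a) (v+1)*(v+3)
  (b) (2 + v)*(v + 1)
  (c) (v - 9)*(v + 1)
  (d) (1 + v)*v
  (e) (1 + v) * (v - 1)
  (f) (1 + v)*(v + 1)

We need to factor v^2 + 1 + v * 2.
The factored form is (1 + v)*(v + 1).
f) (1 + v)*(v + 1)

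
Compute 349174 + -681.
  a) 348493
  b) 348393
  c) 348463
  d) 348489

349174 + -681 = 348493
a) 348493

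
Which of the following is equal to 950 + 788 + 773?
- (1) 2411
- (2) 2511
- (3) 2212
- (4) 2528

First: 950 + 788 = 1738
Then: 1738 + 773 = 2511
2) 2511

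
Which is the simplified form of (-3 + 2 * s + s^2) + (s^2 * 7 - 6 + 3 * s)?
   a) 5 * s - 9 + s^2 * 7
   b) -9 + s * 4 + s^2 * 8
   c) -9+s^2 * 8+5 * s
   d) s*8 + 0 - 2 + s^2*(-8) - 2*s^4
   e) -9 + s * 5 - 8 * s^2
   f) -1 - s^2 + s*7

Adding the polynomials and combining like terms:
(-3 + 2*s + s^2) + (s^2*7 - 6 + 3*s)
= -9+s^2 * 8+5 * s
c) -9+s^2 * 8+5 * s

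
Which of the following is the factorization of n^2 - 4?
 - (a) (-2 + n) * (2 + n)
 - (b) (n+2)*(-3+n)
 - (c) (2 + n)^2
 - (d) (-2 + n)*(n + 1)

We need to factor n^2 - 4.
The factored form is (-2 + n) * (2 + n).
a) (-2 + n) * (2 + n)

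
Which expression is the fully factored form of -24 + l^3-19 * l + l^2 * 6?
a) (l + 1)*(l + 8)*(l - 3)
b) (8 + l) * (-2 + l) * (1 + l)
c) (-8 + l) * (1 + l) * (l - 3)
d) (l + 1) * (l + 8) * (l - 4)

We need to factor -24 + l^3-19 * l + l^2 * 6.
The factored form is (l + 1)*(l + 8)*(l - 3).
a) (l + 1)*(l + 8)*(l - 3)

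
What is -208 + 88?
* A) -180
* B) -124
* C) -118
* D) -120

-208 + 88 = -120
D) -120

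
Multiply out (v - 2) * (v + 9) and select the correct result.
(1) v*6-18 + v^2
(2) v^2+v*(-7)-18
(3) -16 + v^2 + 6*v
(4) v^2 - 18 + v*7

Expanding (v - 2) * (v + 9):
= v^2 - 18 + v*7
4) v^2 - 18 + v*7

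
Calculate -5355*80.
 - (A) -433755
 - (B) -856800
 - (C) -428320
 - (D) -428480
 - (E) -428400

-5355 * 80 = -428400
E) -428400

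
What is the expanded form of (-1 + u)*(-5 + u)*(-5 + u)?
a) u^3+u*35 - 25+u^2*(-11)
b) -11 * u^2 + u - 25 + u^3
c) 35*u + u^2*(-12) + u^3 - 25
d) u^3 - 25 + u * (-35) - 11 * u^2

Expanding (-1 + u)*(-5 + u)*(-5 + u):
= u^3+u*35 - 25+u^2*(-11)
a) u^3+u*35 - 25+u^2*(-11)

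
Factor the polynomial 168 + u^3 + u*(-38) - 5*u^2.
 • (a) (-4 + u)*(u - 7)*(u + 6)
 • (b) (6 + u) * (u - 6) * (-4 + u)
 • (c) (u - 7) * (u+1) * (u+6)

We need to factor 168 + u^3 + u*(-38) - 5*u^2.
The factored form is (-4 + u)*(u - 7)*(u + 6).
a) (-4 + u)*(u - 7)*(u + 6)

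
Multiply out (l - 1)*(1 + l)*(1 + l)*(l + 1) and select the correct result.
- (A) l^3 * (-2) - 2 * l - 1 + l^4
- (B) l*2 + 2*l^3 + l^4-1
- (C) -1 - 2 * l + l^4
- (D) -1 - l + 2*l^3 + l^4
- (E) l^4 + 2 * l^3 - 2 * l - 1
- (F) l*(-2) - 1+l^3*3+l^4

Expanding (l - 1)*(1 + l)*(1 + l)*(l + 1):
= l^4 + 2 * l^3 - 2 * l - 1
E) l^4 + 2 * l^3 - 2 * l - 1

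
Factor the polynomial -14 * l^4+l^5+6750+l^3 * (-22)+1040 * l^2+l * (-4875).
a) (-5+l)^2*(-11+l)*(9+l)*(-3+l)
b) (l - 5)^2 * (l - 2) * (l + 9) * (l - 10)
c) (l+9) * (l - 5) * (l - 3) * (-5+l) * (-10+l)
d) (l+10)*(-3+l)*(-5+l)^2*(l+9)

We need to factor -14 * l^4+l^5+6750+l^3 * (-22)+1040 * l^2+l * (-4875).
The factored form is (l+9) * (l - 5) * (l - 3) * (-5+l) * (-10+l).
c) (l+9) * (l - 5) * (l - 3) * (-5+l) * (-10+l)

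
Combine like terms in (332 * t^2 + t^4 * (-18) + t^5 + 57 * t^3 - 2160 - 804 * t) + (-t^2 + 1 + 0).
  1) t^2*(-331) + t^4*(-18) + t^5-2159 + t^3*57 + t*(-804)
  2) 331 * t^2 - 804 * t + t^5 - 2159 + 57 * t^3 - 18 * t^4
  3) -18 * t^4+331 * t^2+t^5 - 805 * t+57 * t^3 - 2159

Adding the polynomials and combining like terms:
(332*t^2 + t^4*(-18) + t^5 + 57*t^3 - 2160 - 804*t) + (-t^2 + 1 + 0)
= 331 * t^2 - 804 * t + t^5 - 2159 + 57 * t^3 - 18 * t^4
2) 331 * t^2 - 804 * t + t^5 - 2159 + 57 * t^3 - 18 * t^4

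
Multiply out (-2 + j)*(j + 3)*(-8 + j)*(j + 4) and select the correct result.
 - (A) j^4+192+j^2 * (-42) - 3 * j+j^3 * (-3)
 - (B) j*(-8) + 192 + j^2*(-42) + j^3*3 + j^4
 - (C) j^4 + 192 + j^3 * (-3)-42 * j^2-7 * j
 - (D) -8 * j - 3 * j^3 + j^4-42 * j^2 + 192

Expanding (-2 + j)*(j + 3)*(-8 + j)*(j + 4):
= -8 * j - 3 * j^3 + j^4-42 * j^2 + 192
D) -8 * j - 3 * j^3 + j^4-42 * j^2 + 192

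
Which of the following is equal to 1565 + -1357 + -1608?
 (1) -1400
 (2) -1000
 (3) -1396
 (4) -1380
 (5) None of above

First: 1565 + -1357 = 208
Then: 208 + -1608 = -1400
1) -1400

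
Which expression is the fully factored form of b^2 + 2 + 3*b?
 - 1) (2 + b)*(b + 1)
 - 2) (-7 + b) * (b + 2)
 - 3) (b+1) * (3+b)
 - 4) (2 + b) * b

We need to factor b^2 + 2 + 3*b.
The factored form is (2 + b)*(b + 1).
1) (2 + b)*(b + 1)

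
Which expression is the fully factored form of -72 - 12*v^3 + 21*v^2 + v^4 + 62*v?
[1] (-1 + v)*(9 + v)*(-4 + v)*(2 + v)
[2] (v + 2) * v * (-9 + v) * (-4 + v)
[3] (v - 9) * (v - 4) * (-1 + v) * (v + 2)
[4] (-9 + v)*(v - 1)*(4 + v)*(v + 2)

We need to factor -72 - 12*v^3 + 21*v^2 + v^4 + 62*v.
The factored form is (v - 9) * (v - 4) * (-1 + v) * (v + 2).
3) (v - 9) * (v - 4) * (-1 + v) * (v + 2)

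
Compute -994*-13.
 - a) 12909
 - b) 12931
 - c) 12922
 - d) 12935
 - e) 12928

-994 * -13 = 12922
c) 12922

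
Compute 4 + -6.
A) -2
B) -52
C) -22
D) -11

4 + -6 = -2
A) -2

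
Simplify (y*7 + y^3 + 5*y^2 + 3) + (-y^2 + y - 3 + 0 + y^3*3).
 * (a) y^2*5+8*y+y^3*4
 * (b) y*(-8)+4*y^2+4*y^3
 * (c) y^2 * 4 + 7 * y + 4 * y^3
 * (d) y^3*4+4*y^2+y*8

Adding the polynomials and combining like terms:
(y*7 + y^3 + 5*y^2 + 3) + (-y^2 + y - 3 + 0 + y^3*3)
= y^3*4+4*y^2+y*8
d) y^3*4+4*y^2+y*8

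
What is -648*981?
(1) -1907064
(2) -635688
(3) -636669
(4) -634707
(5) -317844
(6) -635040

-648 * 981 = -635688
2) -635688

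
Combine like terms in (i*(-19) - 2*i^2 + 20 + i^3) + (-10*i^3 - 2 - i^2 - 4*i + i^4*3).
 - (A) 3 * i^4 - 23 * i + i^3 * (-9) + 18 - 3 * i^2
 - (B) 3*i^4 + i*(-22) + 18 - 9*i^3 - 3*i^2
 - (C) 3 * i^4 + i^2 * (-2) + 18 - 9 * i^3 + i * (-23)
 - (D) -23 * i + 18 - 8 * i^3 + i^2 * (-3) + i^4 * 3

Adding the polynomials and combining like terms:
(i*(-19) - 2*i^2 + 20 + i^3) + (-10*i^3 - 2 - i^2 - 4*i + i^4*3)
= 3 * i^4 - 23 * i + i^3 * (-9) + 18 - 3 * i^2
A) 3 * i^4 - 23 * i + i^3 * (-9) + 18 - 3 * i^2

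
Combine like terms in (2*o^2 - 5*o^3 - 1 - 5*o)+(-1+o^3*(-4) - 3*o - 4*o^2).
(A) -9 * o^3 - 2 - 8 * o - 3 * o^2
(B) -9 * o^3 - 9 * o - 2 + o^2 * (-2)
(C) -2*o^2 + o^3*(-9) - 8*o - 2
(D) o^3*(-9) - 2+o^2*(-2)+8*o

Adding the polynomials and combining like terms:
(2*o^2 - 5*o^3 - 1 - 5*o) + (-1 + o^3*(-4) - 3*o - 4*o^2)
= -2*o^2 + o^3*(-9) - 8*o - 2
C) -2*o^2 + o^3*(-9) - 8*o - 2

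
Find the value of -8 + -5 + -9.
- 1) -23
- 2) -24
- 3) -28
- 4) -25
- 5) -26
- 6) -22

First: -8 + -5 = -13
Then: -13 + -9 = -22
6) -22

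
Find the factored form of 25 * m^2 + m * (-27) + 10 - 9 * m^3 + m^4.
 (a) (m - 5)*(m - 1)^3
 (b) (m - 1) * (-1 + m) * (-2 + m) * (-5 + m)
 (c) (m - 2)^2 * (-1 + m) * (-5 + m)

We need to factor 25 * m^2 + m * (-27) + 10 - 9 * m^3 + m^4.
The factored form is (m - 1) * (-1 + m) * (-2 + m) * (-5 + m).
b) (m - 1) * (-1 + m) * (-2 + m) * (-5 + m)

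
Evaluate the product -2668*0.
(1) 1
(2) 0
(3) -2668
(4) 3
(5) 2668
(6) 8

-2668 * 0 = 0
2) 0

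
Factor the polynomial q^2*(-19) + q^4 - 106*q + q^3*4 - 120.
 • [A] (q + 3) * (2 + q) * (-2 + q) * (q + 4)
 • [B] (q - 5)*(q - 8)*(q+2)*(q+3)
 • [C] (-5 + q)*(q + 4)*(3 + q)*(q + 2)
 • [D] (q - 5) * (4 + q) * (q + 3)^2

We need to factor q^2*(-19) + q^4 - 106*q + q^3*4 - 120.
The factored form is (-5 + q)*(q + 4)*(3 + q)*(q + 2).
C) (-5 + q)*(q + 4)*(3 + q)*(q + 2)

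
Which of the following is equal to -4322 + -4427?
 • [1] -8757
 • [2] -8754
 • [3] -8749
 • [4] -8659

-4322 + -4427 = -8749
3) -8749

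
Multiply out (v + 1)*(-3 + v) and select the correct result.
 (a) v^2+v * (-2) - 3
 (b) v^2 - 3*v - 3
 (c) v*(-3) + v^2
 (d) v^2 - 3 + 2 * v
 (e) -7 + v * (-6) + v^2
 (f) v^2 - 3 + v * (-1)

Expanding (v + 1)*(-3 + v):
= v^2+v * (-2) - 3
a) v^2+v * (-2) - 3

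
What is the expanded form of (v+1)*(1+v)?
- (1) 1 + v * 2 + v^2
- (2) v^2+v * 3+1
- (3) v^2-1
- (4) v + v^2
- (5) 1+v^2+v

Expanding (v+1)*(1+v):
= 1 + v * 2 + v^2
1) 1 + v * 2 + v^2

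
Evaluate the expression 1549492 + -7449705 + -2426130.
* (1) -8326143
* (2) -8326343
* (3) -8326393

First: 1549492 + -7449705 = -5900213
Then: -5900213 + -2426130 = -8326343
2) -8326343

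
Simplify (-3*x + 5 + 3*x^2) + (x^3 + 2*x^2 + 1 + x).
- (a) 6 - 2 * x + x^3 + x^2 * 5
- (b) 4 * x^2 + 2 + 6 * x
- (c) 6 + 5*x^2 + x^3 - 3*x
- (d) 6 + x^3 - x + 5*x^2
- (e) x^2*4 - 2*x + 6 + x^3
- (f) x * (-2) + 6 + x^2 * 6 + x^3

Adding the polynomials and combining like terms:
(-3*x + 5 + 3*x^2) + (x^3 + 2*x^2 + 1 + x)
= 6 - 2 * x + x^3 + x^2 * 5
a) 6 - 2 * x + x^3 + x^2 * 5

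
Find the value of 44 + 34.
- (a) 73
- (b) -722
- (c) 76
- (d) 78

44 + 34 = 78
d) 78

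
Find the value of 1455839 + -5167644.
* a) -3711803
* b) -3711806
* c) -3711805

1455839 + -5167644 = -3711805
c) -3711805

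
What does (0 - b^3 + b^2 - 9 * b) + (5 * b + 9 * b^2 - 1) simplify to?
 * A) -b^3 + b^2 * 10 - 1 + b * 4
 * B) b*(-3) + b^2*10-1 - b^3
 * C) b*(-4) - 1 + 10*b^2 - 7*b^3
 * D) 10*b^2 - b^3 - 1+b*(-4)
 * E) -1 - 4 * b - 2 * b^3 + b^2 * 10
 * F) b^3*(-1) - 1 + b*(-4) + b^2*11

Adding the polynomials and combining like terms:
(0 - b^3 + b^2 - 9*b) + (5*b + 9*b^2 - 1)
= 10*b^2 - b^3 - 1+b*(-4)
D) 10*b^2 - b^3 - 1+b*(-4)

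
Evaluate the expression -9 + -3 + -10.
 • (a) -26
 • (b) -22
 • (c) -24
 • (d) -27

First: -9 + -3 = -12
Then: -12 + -10 = -22
b) -22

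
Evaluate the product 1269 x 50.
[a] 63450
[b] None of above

1269 * 50 = 63450
a) 63450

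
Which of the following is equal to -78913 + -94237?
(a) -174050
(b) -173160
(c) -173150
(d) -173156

-78913 + -94237 = -173150
c) -173150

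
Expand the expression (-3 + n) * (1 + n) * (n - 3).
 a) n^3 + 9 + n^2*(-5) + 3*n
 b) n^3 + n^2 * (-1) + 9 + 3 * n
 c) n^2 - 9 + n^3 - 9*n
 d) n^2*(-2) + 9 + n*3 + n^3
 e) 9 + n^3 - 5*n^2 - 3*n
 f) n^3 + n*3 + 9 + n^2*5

Expanding (-3 + n) * (1 + n) * (n - 3):
= n^3 + 9 + n^2*(-5) + 3*n
a) n^3 + 9 + n^2*(-5) + 3*n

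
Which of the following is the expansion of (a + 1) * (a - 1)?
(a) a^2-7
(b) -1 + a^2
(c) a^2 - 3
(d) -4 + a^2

Expanding (a + 1) * (a - 1):
= -1 + a^2
b) -1 + a^2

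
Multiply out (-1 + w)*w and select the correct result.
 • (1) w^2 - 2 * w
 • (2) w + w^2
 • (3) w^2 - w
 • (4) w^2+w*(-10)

Expanding (-1 + w)*w:
= w^2 - w
3) w^2 - w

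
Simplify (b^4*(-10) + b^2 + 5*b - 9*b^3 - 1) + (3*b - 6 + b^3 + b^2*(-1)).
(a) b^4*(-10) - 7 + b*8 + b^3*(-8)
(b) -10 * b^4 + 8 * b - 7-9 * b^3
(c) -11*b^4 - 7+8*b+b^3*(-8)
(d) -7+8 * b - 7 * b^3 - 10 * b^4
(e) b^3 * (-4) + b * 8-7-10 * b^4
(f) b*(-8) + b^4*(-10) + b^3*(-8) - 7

Adding the polynomials and combining like terms:
(b^4*(-10) + b^2 + 5*b - 9*b^3 - 1) + (3*b - 6 + b^3 + b^2*(-1))
= b^4*(-10) - 7 + b*8 + b^3*(-8)
a) b^4*(-10) - 7 + b*8 + b^3*(-8)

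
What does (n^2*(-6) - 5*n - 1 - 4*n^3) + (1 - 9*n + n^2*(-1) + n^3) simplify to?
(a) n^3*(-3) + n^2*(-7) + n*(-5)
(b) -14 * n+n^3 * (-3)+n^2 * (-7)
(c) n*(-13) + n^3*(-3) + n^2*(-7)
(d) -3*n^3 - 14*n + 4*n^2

Adding the polynomials and combining like terms:
(n^2*(-6) - 5*n - 1 - 4*n^3) + (1 - 9*n + n^2*(-1) + n^3)
= -14 * n+n^3 * (-3)+n^2 * (-7)
b) -14 * n+n^3 * (-3)+n^2 * (-7)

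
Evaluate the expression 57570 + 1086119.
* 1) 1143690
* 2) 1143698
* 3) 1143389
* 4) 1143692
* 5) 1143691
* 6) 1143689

57570 + 1086119 = 1143689
6) 1143689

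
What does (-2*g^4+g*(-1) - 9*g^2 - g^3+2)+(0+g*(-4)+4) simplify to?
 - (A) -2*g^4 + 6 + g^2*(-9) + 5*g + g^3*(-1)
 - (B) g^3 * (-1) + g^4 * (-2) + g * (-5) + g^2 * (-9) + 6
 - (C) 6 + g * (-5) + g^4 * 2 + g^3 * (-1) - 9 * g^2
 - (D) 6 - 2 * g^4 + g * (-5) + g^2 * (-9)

Adding the polynomials and combining like terms:
(-2*g^4 + g*(-1) - 9*g^2 - g^3 + 2) + (0 + g*(-4) + 4)
= g^3 * (-1) + g^4 * (-2) + g * (-5) + g^2 * (-9) + 6
B) g^3 * (-1) + g^4 * (-2) + g * (-5) + g^2 * (-9) + 6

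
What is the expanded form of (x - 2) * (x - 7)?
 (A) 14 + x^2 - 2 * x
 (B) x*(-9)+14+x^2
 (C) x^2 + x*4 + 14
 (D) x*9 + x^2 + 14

Expanding (x - 2) * (x - 7):
= x*(-9)+14+x^2
B) x*(-9)+14+x^2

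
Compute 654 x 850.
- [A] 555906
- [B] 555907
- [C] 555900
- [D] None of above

654 * 850 = 555900
C) 555900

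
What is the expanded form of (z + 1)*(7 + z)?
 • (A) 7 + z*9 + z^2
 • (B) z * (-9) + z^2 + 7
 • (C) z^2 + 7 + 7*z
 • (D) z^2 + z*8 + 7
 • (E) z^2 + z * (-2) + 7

Expanding (z + 1)*(7 + z):
= z^2 + z*8 + 7
D) z^2 + z*8 + 7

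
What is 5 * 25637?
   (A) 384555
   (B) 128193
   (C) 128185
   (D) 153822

5 * 25637 = 128185
C) 128185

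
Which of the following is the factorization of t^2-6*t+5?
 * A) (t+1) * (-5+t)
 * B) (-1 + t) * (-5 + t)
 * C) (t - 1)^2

We need to factor t^2-6*t+5.
The factored form is (-1 + t) * (-5 + t).
B) (-1 + t) * (-5 + t)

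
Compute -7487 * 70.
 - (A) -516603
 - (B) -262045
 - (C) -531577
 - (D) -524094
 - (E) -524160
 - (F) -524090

-7487 * 70 = -524090
F) -524090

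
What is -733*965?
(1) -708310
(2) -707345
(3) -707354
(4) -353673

-733 * 965 = -707345
2) -707345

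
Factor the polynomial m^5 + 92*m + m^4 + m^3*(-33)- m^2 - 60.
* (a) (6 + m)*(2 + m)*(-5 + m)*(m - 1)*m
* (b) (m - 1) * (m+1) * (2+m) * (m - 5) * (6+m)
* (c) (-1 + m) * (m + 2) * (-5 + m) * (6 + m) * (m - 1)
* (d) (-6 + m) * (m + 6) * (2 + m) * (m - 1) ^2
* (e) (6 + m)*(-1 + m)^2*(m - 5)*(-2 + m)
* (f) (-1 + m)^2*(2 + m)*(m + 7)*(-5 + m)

We need to factor m^5 + 92*m + m^4 + m^3*(-33)- m^2 - 60.
The factored form is (-1 + m) * (m + 2) * (-5 + m) * (6 + m) * (m - 1).
c) (-1 + m) * (m + 2) * (-5 + m) * (6 + m) * (m - 1)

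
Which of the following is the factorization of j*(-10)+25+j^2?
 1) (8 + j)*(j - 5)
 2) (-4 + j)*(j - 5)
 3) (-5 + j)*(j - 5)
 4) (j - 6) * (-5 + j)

We need to factor j*(-10)+25+j^2.
The factored form is (-5 + j)*(j - 5).
3) (-5 + j)*(j - 5)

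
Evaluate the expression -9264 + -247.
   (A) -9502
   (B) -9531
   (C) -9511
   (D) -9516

-9264 + -247 = -9511
C) -9511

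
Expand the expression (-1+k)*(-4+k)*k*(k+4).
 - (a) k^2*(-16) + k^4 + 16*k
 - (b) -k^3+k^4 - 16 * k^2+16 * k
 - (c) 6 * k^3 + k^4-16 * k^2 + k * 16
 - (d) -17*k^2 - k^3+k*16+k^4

Expanding (-1+k)*(-4+k)*k*(k+4):
= -k^3+k^4 - 16 * k^2+16 * k
b) -k^3+k^4 - 16 * k^2+16 * k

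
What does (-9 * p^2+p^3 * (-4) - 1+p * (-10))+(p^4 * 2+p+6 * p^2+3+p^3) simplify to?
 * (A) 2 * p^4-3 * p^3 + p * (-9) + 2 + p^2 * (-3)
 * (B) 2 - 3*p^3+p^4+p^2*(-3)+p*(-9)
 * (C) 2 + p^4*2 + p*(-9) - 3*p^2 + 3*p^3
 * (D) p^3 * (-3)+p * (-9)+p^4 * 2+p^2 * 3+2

Adding the polynomials and combining like terms:
(-9*p^2 + p^3*(-4) - 1 + p*(-10)) + (p^4*2 + p + 6*p^2 + 3 + p^3)
= 2 * p^4-3 * p^3 + p * (-9) + 2 + p^2 * (-3)
A) 2 * p^4-3 * p^3 + p * (-9) + 2 + p^2 * (-3)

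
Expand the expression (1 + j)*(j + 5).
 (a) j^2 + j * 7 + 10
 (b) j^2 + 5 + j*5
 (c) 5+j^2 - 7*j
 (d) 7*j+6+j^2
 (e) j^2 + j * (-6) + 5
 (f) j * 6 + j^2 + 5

Expanding (1 + j)*(j + 5):
= j * 6 + j^2 + 5
f) j * 6 + j^2 + 5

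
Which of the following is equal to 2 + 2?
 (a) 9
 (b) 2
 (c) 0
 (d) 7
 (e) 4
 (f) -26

2 + 2 = 4
e) 4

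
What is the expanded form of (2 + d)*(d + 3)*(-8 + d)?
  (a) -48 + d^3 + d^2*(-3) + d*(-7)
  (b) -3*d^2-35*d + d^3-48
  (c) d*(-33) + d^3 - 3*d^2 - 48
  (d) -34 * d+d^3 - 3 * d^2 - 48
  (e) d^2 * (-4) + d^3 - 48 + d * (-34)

Expanding (2 + d)*(d + 3)*(-8 + d):
= -34 * d+d^3 - 3 * d^2 - 48
d) -34 * d+d^3 - 3 * d^2 - 48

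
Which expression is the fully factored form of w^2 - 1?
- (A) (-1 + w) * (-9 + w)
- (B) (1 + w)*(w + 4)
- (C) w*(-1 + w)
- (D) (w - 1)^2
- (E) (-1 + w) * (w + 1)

We need to factor w^2 - 1.
The factored form is (-1 + w) * (w + 1).
E) (-1 + w) * (w + 1)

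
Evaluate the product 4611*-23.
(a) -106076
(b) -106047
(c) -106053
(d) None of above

4611 * -23 = -106053
c) -106053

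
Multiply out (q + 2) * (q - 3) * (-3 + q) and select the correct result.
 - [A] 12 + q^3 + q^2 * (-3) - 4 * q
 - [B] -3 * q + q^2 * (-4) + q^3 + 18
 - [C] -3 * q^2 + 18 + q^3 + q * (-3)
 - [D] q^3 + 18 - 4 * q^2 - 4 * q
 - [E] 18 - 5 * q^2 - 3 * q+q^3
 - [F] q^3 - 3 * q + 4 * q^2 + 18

Expanding (q + 2) * (q - 3) * (-3 + q):
= -3 * q + q^2 * (-4) + q^3 + 18
B) -3 * q + q^2 * (-4) + q^3 + 18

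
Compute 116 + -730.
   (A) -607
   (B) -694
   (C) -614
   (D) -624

116 + -730 = -614
C) -614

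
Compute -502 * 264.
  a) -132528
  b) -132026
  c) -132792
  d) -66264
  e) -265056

-502 * 264 = -132528
a) -132528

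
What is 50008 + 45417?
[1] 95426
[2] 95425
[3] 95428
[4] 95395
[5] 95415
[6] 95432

50008 + 45417 = 95425
2) 95425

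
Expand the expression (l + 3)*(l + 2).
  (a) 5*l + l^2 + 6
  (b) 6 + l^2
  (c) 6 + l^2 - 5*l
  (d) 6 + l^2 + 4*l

Expanding (l + 3)*(l + 2):
= 5*l + l^2 + 6
a) 5*l + l^2 + 6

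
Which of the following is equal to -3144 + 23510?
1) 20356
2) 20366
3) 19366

-3144 + 23510 = 20366
2) 20366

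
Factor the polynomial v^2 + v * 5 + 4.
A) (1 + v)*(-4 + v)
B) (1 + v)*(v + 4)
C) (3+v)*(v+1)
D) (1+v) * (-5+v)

We need to factor v^2 + v * 5 + 4.
The factored form is (1 + v)*(v + 4).
B) (1 + v)*(v + 4)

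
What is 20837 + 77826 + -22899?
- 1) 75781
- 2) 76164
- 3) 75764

First: 20837 + 77826 = 98663
Then: 98663 + -22899 = 75764
3) 75764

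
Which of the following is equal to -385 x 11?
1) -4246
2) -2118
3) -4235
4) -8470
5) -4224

-385 * 11 = -4235
3) -4235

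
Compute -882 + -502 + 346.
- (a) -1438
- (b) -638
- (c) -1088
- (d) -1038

First: -882 + -502 = -1384
Then: -1384 + 346 = -1038
d) -1038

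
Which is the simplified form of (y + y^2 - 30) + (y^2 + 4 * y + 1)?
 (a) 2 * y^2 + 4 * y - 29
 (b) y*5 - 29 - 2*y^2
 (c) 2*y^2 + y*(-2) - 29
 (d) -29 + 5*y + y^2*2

Adding the polynomials and combining like terms:
(y + y^2 - 30) + (y^2 + 4*y + 1)
= -29 + 5*y + y^2*2
d) -29 + 5*y + y^2*2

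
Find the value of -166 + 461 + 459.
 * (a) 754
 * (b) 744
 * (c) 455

First: -166 + 461 = 295
Then: 295 + 459 = 754
a) 754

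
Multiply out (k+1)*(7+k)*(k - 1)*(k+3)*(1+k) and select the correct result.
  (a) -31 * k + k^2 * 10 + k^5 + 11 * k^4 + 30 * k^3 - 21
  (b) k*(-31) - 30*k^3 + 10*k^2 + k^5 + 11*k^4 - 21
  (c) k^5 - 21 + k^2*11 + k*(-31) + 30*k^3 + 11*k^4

Expanding (k+1)*(7+k)*(k - 1)*(k+3)*(1+k):
= -31 * k + k^2 * 10 + k^5 + 11 * k^4 + 30 * k^3 - 21
a) -31 * k + k^2 * 10 + k^5 + 11 * k^4 + 30 * k^3 - 21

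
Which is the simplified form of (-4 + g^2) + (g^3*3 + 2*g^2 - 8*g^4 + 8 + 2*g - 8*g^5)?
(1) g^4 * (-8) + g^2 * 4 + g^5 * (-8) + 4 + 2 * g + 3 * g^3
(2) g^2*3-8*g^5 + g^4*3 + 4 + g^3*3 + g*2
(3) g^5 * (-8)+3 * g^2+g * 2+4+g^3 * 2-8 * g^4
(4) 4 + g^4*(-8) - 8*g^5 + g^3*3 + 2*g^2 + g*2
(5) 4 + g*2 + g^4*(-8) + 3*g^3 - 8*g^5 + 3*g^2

Adding the polynomials and combining like terms:
(-4 + g^2) + (g^3*3 + 2*g^2 - 8*g^4 + 8 + 2*g - 8*g^5)
= 4 + g*2 + g^4*(-8) + 3*g^3 - 8*g^5 + 3*g^2
5) 4 + g*2 + g^4*(-8) + 3*g^3 - 8*g^5 + 3*g^2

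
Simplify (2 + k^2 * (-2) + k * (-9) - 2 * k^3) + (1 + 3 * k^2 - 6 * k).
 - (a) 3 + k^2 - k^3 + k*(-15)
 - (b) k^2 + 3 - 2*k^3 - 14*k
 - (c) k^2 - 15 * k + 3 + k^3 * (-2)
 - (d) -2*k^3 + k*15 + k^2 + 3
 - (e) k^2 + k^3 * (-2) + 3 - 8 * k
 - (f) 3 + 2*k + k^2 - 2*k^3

Adding the polynomials and combining like terms:
(2 + k^2*(-2) + k*(-9) - 2*k^3) + (1 + 3*k^2 - 6*k)
= k^2 - 15 * k + 3 + k^3 * (-2)
c) k^2 - 15 * k + 3 + k^3 * (-2)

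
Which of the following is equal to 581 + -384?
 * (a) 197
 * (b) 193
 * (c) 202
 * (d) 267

581 + -384 = 197
a) 197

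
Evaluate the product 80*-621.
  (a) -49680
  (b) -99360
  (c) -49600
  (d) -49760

80 * -621 = -49680
a) -49680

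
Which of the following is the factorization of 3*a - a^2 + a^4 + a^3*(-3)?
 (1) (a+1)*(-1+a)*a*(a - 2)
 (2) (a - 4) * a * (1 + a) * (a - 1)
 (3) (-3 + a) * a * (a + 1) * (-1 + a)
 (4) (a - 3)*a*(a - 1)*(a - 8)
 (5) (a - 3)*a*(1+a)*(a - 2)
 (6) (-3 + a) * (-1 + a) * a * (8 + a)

We need to factor 3*a - a^2 + a^4 + a^3*(-3).
The factored form is (-3 + a) * a * (a + 1) * (-1 + a).
3) (-3 + a) * a * (a + 1) * (-1 + a)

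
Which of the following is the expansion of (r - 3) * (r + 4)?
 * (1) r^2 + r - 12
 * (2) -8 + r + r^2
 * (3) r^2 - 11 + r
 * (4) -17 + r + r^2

Expanding (r - 3) * (r + 4):
= r^2 + r - 12
1) r^2 + r - 12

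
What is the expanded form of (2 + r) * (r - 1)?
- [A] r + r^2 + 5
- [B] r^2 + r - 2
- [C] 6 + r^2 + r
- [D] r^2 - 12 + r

Expanding (2 + r) * (r - 1):
= r^2 + r - 2
B) r^2 + r - 2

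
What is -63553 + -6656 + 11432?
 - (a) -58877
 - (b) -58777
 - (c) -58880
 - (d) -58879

First: -63553 + -6656 = -70209
Then: -70209 + 11432 = -58777
b) -58777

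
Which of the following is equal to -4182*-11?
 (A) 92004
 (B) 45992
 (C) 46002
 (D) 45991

-4182 * -11 = 46002
C) 46002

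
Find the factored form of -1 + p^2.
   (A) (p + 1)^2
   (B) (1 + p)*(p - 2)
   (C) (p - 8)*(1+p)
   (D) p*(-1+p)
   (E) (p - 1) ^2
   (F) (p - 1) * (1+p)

We need to factor -1 + p^2.
The factored form is (p - 1) * (1+p).
F) (p - 1) * (1+p)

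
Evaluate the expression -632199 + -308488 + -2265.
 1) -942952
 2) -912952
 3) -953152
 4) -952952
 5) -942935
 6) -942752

First: -632199 + -308488 = -940687
Then: -940687 + -2265 = -942952
1) -942952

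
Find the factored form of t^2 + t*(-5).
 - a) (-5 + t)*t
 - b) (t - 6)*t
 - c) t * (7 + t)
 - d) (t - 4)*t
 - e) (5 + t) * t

We need to factor t^2 + t*(-5).
The factored form is (-5 + t)*t.
a) (-5 + t)*t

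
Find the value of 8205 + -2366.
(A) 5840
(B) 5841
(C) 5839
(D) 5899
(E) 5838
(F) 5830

8205 + -2366 = 5839
C) 5839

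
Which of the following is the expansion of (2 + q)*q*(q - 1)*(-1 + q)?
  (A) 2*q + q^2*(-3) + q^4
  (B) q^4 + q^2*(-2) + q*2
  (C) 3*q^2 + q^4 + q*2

Expanding (2 + q)*q*(q - 1)*(-1 + q):
= 2*q + q^2*(-3) + q^4
A) 2*q + q^2*(-3) + q^4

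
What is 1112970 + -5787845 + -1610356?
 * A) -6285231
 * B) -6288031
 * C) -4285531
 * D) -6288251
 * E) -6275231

First: 1112970 + -5787845 = -4674875
Then: -4674875 + -1610356 = -6285231
A) -6285231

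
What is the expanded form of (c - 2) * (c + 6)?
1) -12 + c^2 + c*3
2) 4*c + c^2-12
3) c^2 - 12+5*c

Expanding (c - 2) * (c + 6):
= 4*c + c^2-12
2) 4*c + c^2-12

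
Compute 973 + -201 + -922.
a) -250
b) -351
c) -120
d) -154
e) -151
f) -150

First: 973 + -201 = 772
Then: 772 + -922 = -150
f) -150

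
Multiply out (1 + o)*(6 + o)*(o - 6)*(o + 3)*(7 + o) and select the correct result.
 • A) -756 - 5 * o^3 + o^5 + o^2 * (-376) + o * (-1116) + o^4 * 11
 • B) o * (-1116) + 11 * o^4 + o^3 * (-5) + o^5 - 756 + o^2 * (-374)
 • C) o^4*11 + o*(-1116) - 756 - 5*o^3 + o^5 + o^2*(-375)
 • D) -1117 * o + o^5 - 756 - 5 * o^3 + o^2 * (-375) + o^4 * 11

Expanding (1 + o)*(6 + o)*(o - 6)*(o + 3)*(7 + o):
= o^4*11 + o*(-1116) - 756 - 5*o^3 + o^5 + o^2*(-375)
C) o^4*11 + o*(-1116) - 756 - 5*o^3 + o^5 + o^2*(-375)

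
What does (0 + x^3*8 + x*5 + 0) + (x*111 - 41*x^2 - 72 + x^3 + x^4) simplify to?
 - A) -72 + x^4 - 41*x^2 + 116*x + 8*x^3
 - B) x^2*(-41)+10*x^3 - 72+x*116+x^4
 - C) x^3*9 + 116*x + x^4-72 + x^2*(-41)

Adding the polynomials and combining like terms:
(0 + x^3*8 + x*5 + 0) + (x*111 - 41*x^2 - 72 + x^3 + x^4)
= x^3*9 + 116*x + x^4-72 + x^2*(-41)
C) x^3*9 + 116*x + x^4-72 + x^2*(-41)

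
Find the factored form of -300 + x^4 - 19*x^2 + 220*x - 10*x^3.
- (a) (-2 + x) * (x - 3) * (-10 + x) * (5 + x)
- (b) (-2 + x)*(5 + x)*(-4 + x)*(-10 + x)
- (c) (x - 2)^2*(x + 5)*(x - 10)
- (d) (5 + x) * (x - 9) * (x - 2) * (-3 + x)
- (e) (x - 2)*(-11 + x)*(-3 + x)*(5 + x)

We need to factor -300 + x^4 - 19*x^2 + 220*x - 10*x^3.
The factored form is (-2 + x) * (x - 3) * (-10 + x) * (5 + x).
a) (-2 + x) * (x - 3) * (-10 + x) * (5 + x)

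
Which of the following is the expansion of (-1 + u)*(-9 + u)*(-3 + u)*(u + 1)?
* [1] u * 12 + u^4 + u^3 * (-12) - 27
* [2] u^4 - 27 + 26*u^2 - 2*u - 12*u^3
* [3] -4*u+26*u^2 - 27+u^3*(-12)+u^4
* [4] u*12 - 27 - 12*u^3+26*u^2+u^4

Expanding (-1 + u)*(-9 + u)*(-3 + u)*(u + 1):
= u*12 - 27 - 12*u^3+26*u^2+u^4
4) u*12 - 27 - 12*u^3+26*u^2+u^4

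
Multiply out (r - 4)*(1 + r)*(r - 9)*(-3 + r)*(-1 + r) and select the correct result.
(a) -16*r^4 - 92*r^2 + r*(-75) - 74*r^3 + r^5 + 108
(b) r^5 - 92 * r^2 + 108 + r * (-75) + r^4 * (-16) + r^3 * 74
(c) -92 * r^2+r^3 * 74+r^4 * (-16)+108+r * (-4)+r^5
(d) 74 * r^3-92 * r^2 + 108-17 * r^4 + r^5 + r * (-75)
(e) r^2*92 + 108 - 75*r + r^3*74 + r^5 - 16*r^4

Expanding (r - 4)*(1 + r)*(r - 9)*(-3 + r)*(-1 + r):
= r^5 - 92 * r^2 + 108 + r * (-75) + r^4 * (-16) + r^3 * 74
b) r^5 - 92 * r^2 + 108 + r * (-75) + r^4 * (-16) + r^3 * 74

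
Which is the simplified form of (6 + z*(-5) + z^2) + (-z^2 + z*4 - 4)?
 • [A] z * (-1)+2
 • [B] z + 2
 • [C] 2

Adding the polynomials and combining like terms:
(6 + z*(-5) + z^2) + (-z^2 + z*4 - 4)
= z * (-1)+2
A) z * (-1)+2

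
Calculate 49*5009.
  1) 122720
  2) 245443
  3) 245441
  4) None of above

49 * 5009 = 245441
3) 245441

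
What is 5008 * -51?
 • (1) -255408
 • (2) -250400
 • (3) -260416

5008 * -51 = -255408
1) -255408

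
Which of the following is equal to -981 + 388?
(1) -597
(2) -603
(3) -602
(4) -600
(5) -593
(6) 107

-981 + 388 = -593
5) -593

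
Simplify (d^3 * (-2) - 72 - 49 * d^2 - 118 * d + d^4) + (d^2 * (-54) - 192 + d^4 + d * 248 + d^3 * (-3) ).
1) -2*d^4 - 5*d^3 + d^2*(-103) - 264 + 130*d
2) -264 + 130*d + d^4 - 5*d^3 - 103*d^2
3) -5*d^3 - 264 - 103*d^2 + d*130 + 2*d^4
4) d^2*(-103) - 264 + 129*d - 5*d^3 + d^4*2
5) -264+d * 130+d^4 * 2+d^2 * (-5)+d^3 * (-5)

Adding the polynomials and combining like terms:
(d^3*(-2) - 72 - 49*d^2 - 118*d + d^4) + (d^2*(-54) - 192 + d^4 + d*248 + d^3*(-3))
= -5*d^3 - 264 - 103*d^2 + d*130 + 2*d^4
3) -5*d^3 - 264 - 103*d^2 + d*130 + 2*d^4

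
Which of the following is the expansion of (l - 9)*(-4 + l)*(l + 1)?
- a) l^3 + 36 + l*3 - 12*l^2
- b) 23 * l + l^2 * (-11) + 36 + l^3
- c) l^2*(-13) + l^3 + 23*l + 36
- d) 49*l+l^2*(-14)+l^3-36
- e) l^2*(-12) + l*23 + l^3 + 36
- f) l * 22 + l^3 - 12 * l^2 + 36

Expanding (l - 9)*(-4 + l)*(l + 1):
= l^2*(-12) + l*23 + l^3 + 36
e) l^2*(-12) + l*23 + l^3 + 36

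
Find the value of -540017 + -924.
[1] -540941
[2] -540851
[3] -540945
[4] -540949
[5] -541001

-540017 + -924 = -540941
1) -540941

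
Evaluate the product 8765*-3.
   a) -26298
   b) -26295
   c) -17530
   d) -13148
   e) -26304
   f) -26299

8765 * -3 = -26295
b) -26295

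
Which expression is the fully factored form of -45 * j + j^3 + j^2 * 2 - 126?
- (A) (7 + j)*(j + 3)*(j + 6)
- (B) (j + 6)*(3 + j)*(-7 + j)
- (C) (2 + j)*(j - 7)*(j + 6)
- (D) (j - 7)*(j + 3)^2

We need to factor -45 * j + j^3 + j^2 * 2 - 126.
The factored form is (j + 6)*(3 + j)*(-7 + j).
B) (j + 6)*(3 + j)*(-7 + j)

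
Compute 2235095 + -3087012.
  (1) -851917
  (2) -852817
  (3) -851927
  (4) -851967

2235095 + -3087012 = -851917
1) -851917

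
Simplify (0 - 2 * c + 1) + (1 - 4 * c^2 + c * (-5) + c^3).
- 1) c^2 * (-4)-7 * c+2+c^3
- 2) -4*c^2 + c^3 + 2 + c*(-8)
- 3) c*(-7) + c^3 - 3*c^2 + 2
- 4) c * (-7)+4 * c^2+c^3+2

Adding the polynomials and combining like terms:
(0 - 2*c + 1) + (1 - 4*c^2 + c*(-5) + c^3)
= c^2 * (-4)-7 * c+2+c^3
1) c^2 * (-4)-7 * c+2+c^3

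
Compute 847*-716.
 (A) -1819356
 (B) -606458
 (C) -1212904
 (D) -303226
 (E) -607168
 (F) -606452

847 * -716 = -606452
F) -606452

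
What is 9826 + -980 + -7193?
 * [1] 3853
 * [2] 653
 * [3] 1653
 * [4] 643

First: 9826 + -980 = 8846
Then: 8846 + -7193 = 1653
3) 1653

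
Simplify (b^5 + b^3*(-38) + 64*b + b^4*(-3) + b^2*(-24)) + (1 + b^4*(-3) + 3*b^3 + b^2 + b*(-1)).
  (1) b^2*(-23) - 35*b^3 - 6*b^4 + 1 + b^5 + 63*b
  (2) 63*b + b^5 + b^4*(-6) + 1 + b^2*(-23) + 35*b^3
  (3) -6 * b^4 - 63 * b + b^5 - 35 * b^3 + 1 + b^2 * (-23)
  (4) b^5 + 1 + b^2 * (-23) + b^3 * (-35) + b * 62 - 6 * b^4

Adding the polynomials and combining like terms:
(b^5 + b^3*(-38) + 64*b + b^4*(-3) + b^2*(-24)) + (1 + b^4*(-3) + 3*b^3 + b^2 + b*(-1))
= b^2*(-23) - 35*b^3 - 6*b^4 + 1 + b^5 + 63*b
1) b^2*(-23) - 35*b^3 - 6*b^4 + 1 + b^5 + 63*b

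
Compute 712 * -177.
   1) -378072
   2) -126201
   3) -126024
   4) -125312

712 * -177 = -126024
3) -126024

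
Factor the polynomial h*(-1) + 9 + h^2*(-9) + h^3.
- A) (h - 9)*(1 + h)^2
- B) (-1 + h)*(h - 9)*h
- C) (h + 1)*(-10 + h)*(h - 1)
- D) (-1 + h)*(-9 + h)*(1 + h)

We need to factor h*(-1) + 9 + h^2*(-9) + h^3.
The factored form is (-1 + h)*(-9 + h)*(1 + h).
D) (-1 + h)*(-9 + h)*(1 + h)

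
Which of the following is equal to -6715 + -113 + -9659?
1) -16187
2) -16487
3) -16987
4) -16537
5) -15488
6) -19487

First: -6715 + -113 = -6828
Then: -6828 + -9659 = -16487
2) -16487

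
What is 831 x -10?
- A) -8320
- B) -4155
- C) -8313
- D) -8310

831 * -10 = -8310
D) -8310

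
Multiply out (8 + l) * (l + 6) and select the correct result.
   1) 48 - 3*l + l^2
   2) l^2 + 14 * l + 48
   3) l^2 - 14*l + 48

Expanding (8 + l) * (l + 6):
= l^2 + 14 * l + 48
2) l^2 + 14 * l + 48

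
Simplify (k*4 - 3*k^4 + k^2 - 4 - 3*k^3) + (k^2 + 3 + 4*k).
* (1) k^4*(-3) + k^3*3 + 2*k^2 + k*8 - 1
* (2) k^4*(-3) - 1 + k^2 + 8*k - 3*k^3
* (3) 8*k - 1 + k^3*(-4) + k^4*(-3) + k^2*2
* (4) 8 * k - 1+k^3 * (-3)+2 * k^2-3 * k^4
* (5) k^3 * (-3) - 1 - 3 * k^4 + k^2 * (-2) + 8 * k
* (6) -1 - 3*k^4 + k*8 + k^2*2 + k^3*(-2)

Adding the polynomials and combining like terms:
(k*4 - 3*k^4 + k^2 - 4 - 3*k^3) + (k^2 + 3 + 4*k)
= 8 * k - 1+k^3 * (-3)+2 * k^2-3 * k^4
4) 8 * k - 1+k^3 * (-3)+2 * k^2-3 * k^4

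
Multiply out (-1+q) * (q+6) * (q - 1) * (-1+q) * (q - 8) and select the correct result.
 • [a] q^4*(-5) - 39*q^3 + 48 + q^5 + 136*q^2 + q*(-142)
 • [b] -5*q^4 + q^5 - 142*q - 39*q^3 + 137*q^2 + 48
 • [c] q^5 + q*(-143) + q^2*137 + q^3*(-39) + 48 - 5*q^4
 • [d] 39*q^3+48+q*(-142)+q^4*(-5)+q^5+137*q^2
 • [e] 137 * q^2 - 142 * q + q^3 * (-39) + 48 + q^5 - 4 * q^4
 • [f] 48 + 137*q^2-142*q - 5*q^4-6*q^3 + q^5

Expanding (-1+q) * (q+6) * (q - 1) * (-1+q) * (q - 8):
= -5*q^4 + q^5 - 142*q - 39*q^3 + 137*q^2 + 48
b) -5*q^4 + q^5 - 142*q - 39*q^3 + 137*q^2 + 48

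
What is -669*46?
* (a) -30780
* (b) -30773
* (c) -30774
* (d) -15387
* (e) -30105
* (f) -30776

-669 * 46 = -30774
c) -30774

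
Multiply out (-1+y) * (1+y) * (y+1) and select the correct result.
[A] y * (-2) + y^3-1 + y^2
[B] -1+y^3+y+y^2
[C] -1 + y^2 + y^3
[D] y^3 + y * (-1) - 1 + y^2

Expanding (-1+y) * (1+y) * (y+1):
= y^3 + y * (-1) - 1 + y^2
D) y^3 + y * (-1) - 1 + y^2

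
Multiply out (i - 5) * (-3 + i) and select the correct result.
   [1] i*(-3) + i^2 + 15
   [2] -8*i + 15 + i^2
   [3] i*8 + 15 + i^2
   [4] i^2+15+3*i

Expanding (i - 5) * (-3 + i):
= -8*i + 15 + i^2
2) -8*i + 15 + i^2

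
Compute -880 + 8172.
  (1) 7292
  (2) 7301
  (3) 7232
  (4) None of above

-880 + 8172 = 7292
1) 7292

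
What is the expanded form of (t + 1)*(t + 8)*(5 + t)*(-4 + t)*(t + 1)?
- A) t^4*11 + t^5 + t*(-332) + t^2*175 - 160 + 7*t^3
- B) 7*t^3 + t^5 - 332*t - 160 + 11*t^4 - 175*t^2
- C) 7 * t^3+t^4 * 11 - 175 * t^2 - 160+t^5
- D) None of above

Expanding (t + 1)*(t + 8)*(5 + t)*(-4 + t)*(t + 1):
= 7*t^3 + t^5 - 332*t - 160 + 11*t^4 - 175*t^2
B) 7*t^3 + t^5 - 332*t - 160 + 11*t^4 - 175*t^2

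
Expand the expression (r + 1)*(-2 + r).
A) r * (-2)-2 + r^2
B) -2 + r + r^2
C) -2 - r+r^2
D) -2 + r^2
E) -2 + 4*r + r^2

Expanding (r + 1)*(-2 + r):
= -2 - r+r^2
C) -2 - r+r^2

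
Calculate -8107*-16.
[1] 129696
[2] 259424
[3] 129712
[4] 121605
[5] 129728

-8107 * -16 = 129712
3) 129712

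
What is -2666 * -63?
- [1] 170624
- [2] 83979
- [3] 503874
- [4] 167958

-2666 * -63 = 167958
4) 167958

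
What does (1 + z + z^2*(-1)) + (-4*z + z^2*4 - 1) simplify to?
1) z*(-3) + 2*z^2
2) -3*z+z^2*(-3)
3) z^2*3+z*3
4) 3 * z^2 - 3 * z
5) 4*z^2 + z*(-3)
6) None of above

Adding the polynomials and combining like terms:
(1 + z + z^2*(-1)) + (-4*z + z^2*4 - 1)
= 3 * z^2 - 3 * z
4) 3 * z^2 - 3 * z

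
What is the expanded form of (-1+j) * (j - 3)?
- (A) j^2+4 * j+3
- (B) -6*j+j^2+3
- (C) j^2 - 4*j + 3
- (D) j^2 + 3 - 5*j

Expanding (-1+j) * (j - 3):
= j^2 - 4*j + 3
C) j^2 - 4*j + 3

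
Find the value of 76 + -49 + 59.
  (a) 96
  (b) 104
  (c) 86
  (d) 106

First: 76 + -49 = 27
Then: 27 + 59 = 86
c) 86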